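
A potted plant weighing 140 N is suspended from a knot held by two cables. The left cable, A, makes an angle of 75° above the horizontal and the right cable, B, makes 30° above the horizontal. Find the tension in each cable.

ΣF_x = 0: −T_A·cos75° + T_B·cos30° = 0 → T_B = 0.298858·T_A.
ΣF_y = 0: T_A·sin75° + T_B·sin30° = 140.
Substitute: T_A·(0.965926 + 0.298858·0.5) = 140 → T_A = 125.521 ≈ 125.5 N.
Then T_B = 0.298858 × 125.521 = 37.51 N.

T_A = 125.5 N, T_B = 37.51 N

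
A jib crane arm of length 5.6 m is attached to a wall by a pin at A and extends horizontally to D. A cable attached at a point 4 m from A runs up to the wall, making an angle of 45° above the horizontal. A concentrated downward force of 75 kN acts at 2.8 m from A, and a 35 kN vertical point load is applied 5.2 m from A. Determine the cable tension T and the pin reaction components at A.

T = 138.6 kN, A_x = 98.00 kN, A_y = 12.00 kN

ΣM about A: T·sin45°·4 − 75·2.8 − 35·5.2 = 0 → T = 392/(4·0.707107) = 138.593 ≈ 138.6 kN.
ΣF_x = 0: A_x − T·cos45° = 0 → A_x = 138.593 × 0.707107 = 98.00 kN.
ΣF_y = 0: A_y + T·sin45° − 75 − 35 = 0 → A_y = 110 − 138.593 × 0.707107 = 12.00 kN.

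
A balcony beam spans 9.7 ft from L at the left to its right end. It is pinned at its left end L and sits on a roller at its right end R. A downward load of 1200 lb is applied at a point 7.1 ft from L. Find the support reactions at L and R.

Taking moments about L: R_y·9.7 − 1200·7.1 = 0 → R_y = 8520/9.7 = 878.351 ≈ 878.4 lb.
ΣF_y = 0: L_y + 878.351 − 1200 = 0 → L_y = 321.6 lb.
ΣF_x = 0: no horizontal applied forces, so L_x = 0.

L_x = 0, L_y = 321.6 lb, R_y = 878.4 lb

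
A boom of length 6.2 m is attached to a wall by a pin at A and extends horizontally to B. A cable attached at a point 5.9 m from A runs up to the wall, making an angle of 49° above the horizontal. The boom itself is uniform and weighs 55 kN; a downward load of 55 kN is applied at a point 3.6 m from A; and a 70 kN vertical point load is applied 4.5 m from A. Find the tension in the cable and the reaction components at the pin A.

T = 153.5 kN, A_x = 100.7 kN, A_y = 64.15 kN

ΣM about A: T·sin49°·5.9 − 55·3.1 − 55·3.6 − 70·4.5 = 0 → T = 683.5/(5.9·0.75471) = 153.499 ≈ 153.5 kN.
ΣF_x = 0: A_x − T·cos49° = 0 → A_x = 153.499 × 0.656059 = 100.7 kN.
ΣF_y = 0: A_y + T·sin49° − 55 − 55 − 70 = 0 → A_y = 180 − 153.499 × 0.75471 = 64.15 kN.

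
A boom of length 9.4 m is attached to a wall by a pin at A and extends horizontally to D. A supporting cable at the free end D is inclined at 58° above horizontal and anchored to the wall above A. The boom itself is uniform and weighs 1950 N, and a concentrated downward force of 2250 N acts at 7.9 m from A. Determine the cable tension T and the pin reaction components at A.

T = 3379 N, A_x = 1791 N, A_y = 1334 N

ΣM about A: T·sin58°·9.4 − 1950·4.7 − 2250·7.9 = 0 → T = 26940/(9.4·0.848048) = 3379.48 ≈ 3379 N.
ΣF_x = 0: A_x − T·cos58° = 0 → A_x = 3379.48 × 0.529919 = 1791 N.
ΣF_y = 0: A_y + T·sin58° − 1950 − 2250 = 0 → A_y = 4200 − 3379.48 × 0.848048 = 1334 N.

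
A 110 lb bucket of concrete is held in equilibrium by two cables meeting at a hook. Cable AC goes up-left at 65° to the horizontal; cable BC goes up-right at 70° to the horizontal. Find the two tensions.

ΣF_x = 0: −T_AC·cos65° + T_BC·cos70° = 0 → T_BC = 1.23565·T_AC.
ΣF_y = 0: T_AC·sin65° + T_BC·sin70° = 110.
Substitute: T_AC·(0.906308 + 1.23565·0.939693) = 110 → T_AC = 53.2059 ≈ 53.21 lb.
Then T_BC = 1.23565 × 53.2059 = 65.74 lb.

T_AC = 53.21 lb, T_BC = 65.74 lb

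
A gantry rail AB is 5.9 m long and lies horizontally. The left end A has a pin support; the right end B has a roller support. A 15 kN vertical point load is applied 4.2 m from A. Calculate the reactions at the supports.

Taking moments about A: B_y·5.9 − 15·4.2 = 0 → B_y = 63/5.9 = 10.678 ≈ 10.68 kN.
ΣF_y = 0: A_y + 10.678 − 15 = 0 → A_y = 4.322 kN.
ΣF_x = 0: no horizontal applied forces, so A_x = 0.

A_x = 0, A_y = 4.322 kN, B_y = 10.68 kN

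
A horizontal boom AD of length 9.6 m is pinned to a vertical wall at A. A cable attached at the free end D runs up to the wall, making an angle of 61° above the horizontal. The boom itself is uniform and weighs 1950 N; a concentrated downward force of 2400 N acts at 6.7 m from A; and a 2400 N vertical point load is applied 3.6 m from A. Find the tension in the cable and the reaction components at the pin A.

ΣM about A: T·sin61°·9.6 − 1950·4.8 − 2400·6.7 − 2400·3.6 = 0 → T = 34080/(9.6·0.87462) = 4058.91 ≈ 4059 N.
ΣF_x = 0: A_x − T·cos61° = 0 → A_x = 4058.91 × 0.48481 = 1968 N.
ΣF_y = 0: A_y + T·sin61° − 1950 − 2400 − 2400 = 0 → A_y = 6750 − 4058.91 × 0.87462 = 3200 N.

T = 4059 N, A_x = 1968 N, A_y = 3200 N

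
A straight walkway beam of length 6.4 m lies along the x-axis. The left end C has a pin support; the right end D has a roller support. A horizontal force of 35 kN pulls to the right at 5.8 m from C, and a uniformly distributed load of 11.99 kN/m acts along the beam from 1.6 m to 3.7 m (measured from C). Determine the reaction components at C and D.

Resultant of the distributed load: 11.99 × 2.1 = 25.179 kN at 2.65 m from C.
ΣM about C: D_y·6.4 − (11.99·2.1)·2.65 = 0 → D_y = 66.72435/6.4 = 10.4257 ≈ 10.43 kN.
ΣF_y = 0: C_y + 10.4257 − 11.99·2.1 = 0 → C_y = 14.75 kN.
ΣF_x = 0: C_x + 35 = 0 → C_x = -35.00 kN.

C_x = -35.00 kN, C_y = 14.75 kN, D_y = 10.43 kN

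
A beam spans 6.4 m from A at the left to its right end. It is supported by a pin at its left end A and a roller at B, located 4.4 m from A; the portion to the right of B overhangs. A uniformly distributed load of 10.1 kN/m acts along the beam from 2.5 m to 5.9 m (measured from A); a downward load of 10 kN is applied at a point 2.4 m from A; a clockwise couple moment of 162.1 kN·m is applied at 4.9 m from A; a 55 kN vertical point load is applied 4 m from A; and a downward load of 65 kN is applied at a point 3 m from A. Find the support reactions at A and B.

A_x = 0, A_y = -5.053 kN, B_y = 169.4 kN

Resultant of the distributed load: 10.1 × 3.4 = 34.34 kN at 4.2 m from A.
ΣM about A: B_y·4.4 − (10.1·3.4)·4.2 − 10·2.4 − 162.1 − 55·4 − 65·3 = 0 → B_y = 745.328/4.4 = 169.393 ≈ 169.4 kN.
ΣF_y = 0: A_y + 169.393 − 10.1·3.4 − 10 − 55 − 65 = 0 → A_y = -5.053 kN.
ΣF_x = 0: no horizontal applied forces, so A_x = 0.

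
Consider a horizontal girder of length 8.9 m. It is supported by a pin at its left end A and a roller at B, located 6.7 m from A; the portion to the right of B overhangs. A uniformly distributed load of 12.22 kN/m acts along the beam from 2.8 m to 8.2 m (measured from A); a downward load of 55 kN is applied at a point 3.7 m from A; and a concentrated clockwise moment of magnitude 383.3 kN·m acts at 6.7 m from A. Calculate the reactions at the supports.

A_x = 0, A_y = -20.76 kN, B_y = 141.8 kN

Resultant of the distributed load: 12.22 × 5.4 = 65.988 kN at 5.5 m from A.
Moments about A: B_y·6.7 − (12.22·5.4)·5.5 − 55·3.7 − 383.3 = 0 → B_y = 949.734/6.7 = 141.751 ≈ 141.8 kN.
ΣF_y = 0: A_y + 141.751 − 12.22·5.4 − 55 = 0 → A_y = -20.76 kN.
ΣF_x = 0: no horizontal applied forces, so A_x = 0.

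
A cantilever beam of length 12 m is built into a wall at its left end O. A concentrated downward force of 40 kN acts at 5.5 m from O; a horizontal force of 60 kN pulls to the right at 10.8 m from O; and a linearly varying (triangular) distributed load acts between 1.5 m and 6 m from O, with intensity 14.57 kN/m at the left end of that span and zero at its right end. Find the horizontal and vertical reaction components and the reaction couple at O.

O_x = -60.00 kN, O_y = 72.78 kN, M_O = 318.3 kN·m

Resultant of the triangular load: ½ × 14.57 × 4.5 = 32.7825 kN, acting at 3 m from O (one-third of the span from the peak).
ΣF_x = 0: O_x + 60 = 0 → O_x = -60.00 kN.
ΣF_y = 0: O_y − 40 − ½·14.57·4.5 = 0 → O_y = 72.78 kN.
ΣM about O: M_O − 40·5.5 − (½·14.57·4.5)·3 = 0 → M_O = 318.3 kN·m.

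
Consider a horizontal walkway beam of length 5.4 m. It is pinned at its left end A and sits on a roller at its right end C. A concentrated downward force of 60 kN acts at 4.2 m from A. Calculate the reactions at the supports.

Taking moments about A: C_y·5.4 − 60·4.2 = 0 → C_y = 252/5.4 = 46.6667 ≈ 46.67 kN.
ΣF_y = 0: A_y + 46.6667 − 60 = 0 → A_y = 13.33 kN.
ΣF_x = 0: no horizontal applied forces, so A_x = 0.

A_x = 0, A_y = 13.33 kN, C_y = 46.67 kN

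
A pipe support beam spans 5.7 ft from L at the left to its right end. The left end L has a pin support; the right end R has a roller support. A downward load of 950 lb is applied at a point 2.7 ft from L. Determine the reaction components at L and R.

L_x = 0, L_y = 500.0 lb, R_y = 450.0 lb

Taking moments about L: R_y·5.7 − 950·2.7 = 0 → R_y = 2565/5.7 = 450.0 lb.
ΣF_y = 0: L_y + 450 − 950 = 0 → L_y = 500.0 lb.
ΣF_x = 0: no horizontal applied forces, so L_x = 0.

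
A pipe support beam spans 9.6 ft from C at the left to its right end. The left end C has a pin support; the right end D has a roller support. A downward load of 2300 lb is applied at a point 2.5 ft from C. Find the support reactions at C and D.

Moments about C: D_y·9.6 − 2300·2.5 = 0 → D_y = 5750/9.6 = 598.958 ≈ 599.0 lb.
ΣF_y = 0: C_y + 598.958 − 2300 = 0 → C_y = 1701 lb.
ΣF_x = 0: no horizontal applied forces, so C_x = 0.

C_x = 0, C_y = 1701 lb, D_y = 599.0 lb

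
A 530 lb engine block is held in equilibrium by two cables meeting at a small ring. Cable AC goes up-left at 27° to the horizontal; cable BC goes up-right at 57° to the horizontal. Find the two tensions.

T_AC = 290.2 lb, T_BC = 474.8 lb

ΣF_x = 0: −T_AC·cos27° + T_BC·cos57° = 0 → T_BC = 1.63596·T_AC.
ΣF_y = 0: T_AC·sin27° + T_BC·sin57° = 530.
Substitute: T_AC·(0.45399 + 1.63596·0.838671) = 530 → T_AC = 290.248 ≈ 290.2 lb.
Then T_BC = 1.63596 × 290.248 = 474.8 lb.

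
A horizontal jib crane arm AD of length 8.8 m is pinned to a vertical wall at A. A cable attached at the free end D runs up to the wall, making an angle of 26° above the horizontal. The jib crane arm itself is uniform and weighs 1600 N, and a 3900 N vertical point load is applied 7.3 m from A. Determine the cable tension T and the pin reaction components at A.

T = 9205 N, A_x = 8273 N, A_y = 1465 N

ΣM about A: T·sin26°·8.8 − 1600·4.4 − 3900·7.3 = 0 → T = 35510/(8.8·0.438371) = 9205.05 ≈ 9205 N.
ΣF_x = 0: A_x − T·cos26° = 0 → A_x = 9205.05 × 0.898794 = 8273 N.
ΣF_y = 0: A_y + T·sin26° − 1600 − 3900 = 0 → A_y = 5500 − 9205.05 × 0.438371 = 1465 N.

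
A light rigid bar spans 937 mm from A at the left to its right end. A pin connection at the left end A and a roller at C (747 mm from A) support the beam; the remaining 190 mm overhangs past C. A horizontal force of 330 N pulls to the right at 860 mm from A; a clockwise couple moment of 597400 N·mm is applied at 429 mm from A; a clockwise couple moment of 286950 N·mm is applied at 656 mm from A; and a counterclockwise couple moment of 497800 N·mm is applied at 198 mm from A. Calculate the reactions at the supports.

Moments about A: C_y·747 − 597400 − 286950 + 497800 = 0 → C_y = 386550/747 = 517.47 ≈ 517.5 N.
ΣF_y = 0: A_y + 517.47  = 0 → A_y = -517.5 N.
ΣF_x = 0: A_x + 330 = 0 → A_x = -330.0 N.

A_x = -330.0 N, A_y = -517.5 N, C_y = 517.5 N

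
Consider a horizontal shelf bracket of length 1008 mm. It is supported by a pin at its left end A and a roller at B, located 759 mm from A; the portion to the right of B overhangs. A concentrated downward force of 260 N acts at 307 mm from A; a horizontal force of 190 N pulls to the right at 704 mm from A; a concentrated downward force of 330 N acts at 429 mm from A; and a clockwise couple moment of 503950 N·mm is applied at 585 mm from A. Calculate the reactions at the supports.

A_x = -190.0 N, A_y = -365.7 N, B_y = 955.7 N

Moments about A: B_y·759 − 260·307 − 330·429 − 503950 = 0 → B_y = 725340/759 = 955.652 ≈ 955.7 N.
ΣF_y = 0: A_y + 955.652 − 260 − 330 = 0 → A_y = -365.7 N.
ΣF_x = 0: A_x + 190 = 0 → A_x = -190.0 N.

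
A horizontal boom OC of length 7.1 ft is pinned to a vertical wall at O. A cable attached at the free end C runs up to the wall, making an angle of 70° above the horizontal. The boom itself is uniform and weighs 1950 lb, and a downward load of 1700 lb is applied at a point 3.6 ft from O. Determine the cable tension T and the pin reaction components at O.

T = 1955 lb, O_x = 668.6 lb, O_y = 1813 lb

ΣM about O: T·sin70°·7.1 − 1950·3.55 − 1700·3.6 = 0 → T = 13042.5/(7.1·0.939693) = 1954.86 ≈ 1955 lb.
ΣF_x = 0: O_x − T·cos70° = 0 → O_x = 1954.86 × 0.34202 = 668.6 lb.
ΣF_y = 0: O_y + T·sin70° − 1950 − 1700 = 0 → O_y = 3650 − 1954.86 × 0.939693 = 1813 lb.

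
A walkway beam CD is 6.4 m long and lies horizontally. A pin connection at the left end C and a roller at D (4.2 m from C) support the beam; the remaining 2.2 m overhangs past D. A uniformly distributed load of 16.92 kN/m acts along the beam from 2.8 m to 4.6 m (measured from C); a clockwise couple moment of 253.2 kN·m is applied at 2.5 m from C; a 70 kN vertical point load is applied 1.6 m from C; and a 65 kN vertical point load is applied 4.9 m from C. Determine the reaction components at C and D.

C_x = 0, C_y = -24.16 kN, D_y = 189.6 kN

Resultant of the distributed load: 16.92 × 1.8 = 30.456 kN at 3.7 m from C.
ΣM about C: D_y·4.2 − (16.92·1.8)·3.7 − 253.2 − 70·1.6 − 65·4.9 = 0 → D_y = 796.3872/4.2 = 189.616 ≈ 189.6 kN.
ΣF_y = 0: C_y + 189.616 − 16.92·1.8 − 70 − 65 = 0 → C_y = -24.16 kN.
ΣF_x = 0: no horizontal applied forces, so C_x = 0.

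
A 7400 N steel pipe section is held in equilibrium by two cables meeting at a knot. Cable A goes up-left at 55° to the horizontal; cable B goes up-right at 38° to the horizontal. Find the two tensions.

T_A = 5839 N, T_B = 4250 N

ΣF_x = 0: −T_A·cos55° + T_B·cos38° = 0 → T_B = 0.727879·T_A.
ΣF_y = 0: T_A·sin55° + T_B·sin38° = 7400.
Substitute: T_A·(0.819152 + 0.727879·0.615661) = 7400 → T_A = 5839.28 ≈ 5839 N.
Then T_B = 0.727879 × 5839.28 = 4250 N.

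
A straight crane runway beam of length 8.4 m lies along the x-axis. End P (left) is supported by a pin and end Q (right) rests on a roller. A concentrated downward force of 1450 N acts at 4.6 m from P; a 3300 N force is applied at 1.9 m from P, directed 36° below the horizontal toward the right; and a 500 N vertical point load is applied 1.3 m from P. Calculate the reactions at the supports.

ΣM about P: Q_y·8.4 − 1450·4.6 − 3300·sin36°·1.9 − 500·1.3 = 0 → Q_y = 11005.4/8.4 = 1310.17 ≈ 1310 N.
ΣF_y = 0: P_y + 1310.17 − 1450 − 3300·sin36° − 500 = 0 → P_y = 2580 N.
ΣF_x = 0: P_x + 3300·cos36° = 0 → P_x = -2670 N.

P_x = -2670 N, P_y = 2580 N, Q_y = 1310 N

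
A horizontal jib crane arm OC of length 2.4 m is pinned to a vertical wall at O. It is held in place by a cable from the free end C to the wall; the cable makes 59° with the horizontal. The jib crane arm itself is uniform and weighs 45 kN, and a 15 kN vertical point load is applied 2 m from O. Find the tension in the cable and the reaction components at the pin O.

ΣM about O: T·sin59°·2.4 − 45·1.2 − 15·2 = 0 → T = 84/(2.4·0.857167) = 40.8322 ≈ 40.83 kN.
ΣF_x = 0: O_x − T·cos59° = 0 → O_x = 40.8322 × 0.515038 = 21.03 kN.
ΣF_y = 0: O_y + T·sin59° − 45 − 15 = 0 → O_y = 60 − 40.8322 × 0.857167 = 25.00 kN.

T = 40.83 kN, O_x = 21.03 kN, O_y = 25.00 kN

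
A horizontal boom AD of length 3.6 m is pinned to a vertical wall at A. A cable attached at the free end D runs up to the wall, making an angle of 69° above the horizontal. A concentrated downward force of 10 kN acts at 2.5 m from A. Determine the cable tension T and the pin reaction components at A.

ΣM about A: T·sin69°·3.6 − 10·2.5 = 0 → T = 25/(3.6·0.93358) = 7.43851 ≈ 7.439 kN.
ΣF_x = 0: A_x − T·cos69° = 0 → A_x = 7.43851 × 0.358368 = 2.666 kN.
ΣF_y = 0: A_y + T·sin69° − 10 = 0 → A_y = 10 − 7.43851 × 0.93358 = 3.056 kN.

T = 7.439 kN, A_x = 2.666 kN, A_y = 3.056 kN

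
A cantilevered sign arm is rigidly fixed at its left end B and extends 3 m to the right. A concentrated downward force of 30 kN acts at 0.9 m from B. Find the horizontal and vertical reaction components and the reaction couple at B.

ΣF_x = 0: B_x = 0.
ΣF_y = 0: B_y − 30 = 0 → B_y = 30.00 kN.
ΣM about B: M_B − 30·0.9 = 0 → M_B = 27.00 kN·m.

B_x = 0, B_y = 30.00 kN, M_B = 27.00 kN·m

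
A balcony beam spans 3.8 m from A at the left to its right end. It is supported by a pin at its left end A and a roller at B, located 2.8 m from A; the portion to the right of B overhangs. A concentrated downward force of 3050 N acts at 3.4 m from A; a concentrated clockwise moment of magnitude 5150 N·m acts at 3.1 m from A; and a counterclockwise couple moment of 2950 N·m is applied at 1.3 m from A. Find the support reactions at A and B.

A_x = 0, A_y = -1439 N, B_y = 4489 N

Taking moments about A: B_y·2.8 − 3050·3.4 − 5150 + 2950 = 0 → B_y = 12570/2.8 = 4489.29 ≈ 4489 N.
ΣF_y = 0: A_y + 4489.29 − 3050 = 0 → A_y = -1439 N.
ΣF_x = 0: no horizontal applied forces, so A_x = 0.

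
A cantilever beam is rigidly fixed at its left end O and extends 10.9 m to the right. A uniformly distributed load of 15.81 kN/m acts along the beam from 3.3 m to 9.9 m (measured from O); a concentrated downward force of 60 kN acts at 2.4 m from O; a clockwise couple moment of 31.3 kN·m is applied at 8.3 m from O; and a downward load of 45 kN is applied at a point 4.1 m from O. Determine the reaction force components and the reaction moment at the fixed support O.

O_x = 0, O_y = 209.3 kN, M_O = 1048 kN·m

Resultant of the distributed load: 15.81 × 6.6 = 104.346 kN at 6.6 m from O.
ΣF_x = 0: O_x = 0.
ΣF_y = 0: O_y − 15.81·6.6 − 60 − 45 = 0 → O_y = 209.3 kN.
ΣM about O: M_O − (15.81·6.6)·6.6 − 60·2.4 − 31.3 − 45·4.1 = 0 → M_O = 1048 kN·m.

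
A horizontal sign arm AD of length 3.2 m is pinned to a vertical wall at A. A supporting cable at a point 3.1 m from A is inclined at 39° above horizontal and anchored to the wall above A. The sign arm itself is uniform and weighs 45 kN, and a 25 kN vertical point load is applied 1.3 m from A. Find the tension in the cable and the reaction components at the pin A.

ΣM about A: T·sin39°·3.1 − 45·1.6 − 25·1.3 = 0 → T = 104.5/(3.1·0.62932) = 53.5652 ≈ 53.57 kN.
ΣF_x = 0: A_x − T·cos39° = 0 → A_x = 53.5652 × 0.777146 = 41.63 kN.
ΣF_y = 0: A_y + T·sin39° − 45 − 25 = 0 → A_y = 70 − 53.5652 × 0.62932 = 36.29 kN.

T = 53.57 kN, A_x = 41.63 kN, A_y = 36.29 kN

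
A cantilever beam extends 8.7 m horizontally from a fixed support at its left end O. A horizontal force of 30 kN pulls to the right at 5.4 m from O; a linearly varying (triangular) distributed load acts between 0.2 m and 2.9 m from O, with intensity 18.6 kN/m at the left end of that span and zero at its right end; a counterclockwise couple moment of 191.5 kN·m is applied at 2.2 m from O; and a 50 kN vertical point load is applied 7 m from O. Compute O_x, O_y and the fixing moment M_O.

O_x = -30.00 kN, O_y = 75.11 kN, M_O = 186.1 kN·m

Resultant of the triangular load: ½ × 18.6 × 2.7 = 25.11 kN, acting at 1.1 m from O (one-third of the span from the peak).
ΣF_x = 0: O_x + 30 = 0 → O_x = -30.00 kN.
ΣF_y = 0: O_y − ½·18.6·2.7 − 50 = 0 → O_y = 75.11 kN.
ΣM about O: M_O − (½·18.6·2.7)·1.1 + 191.5 − 50·7 = 0 → M_O = 186.1 kN·m.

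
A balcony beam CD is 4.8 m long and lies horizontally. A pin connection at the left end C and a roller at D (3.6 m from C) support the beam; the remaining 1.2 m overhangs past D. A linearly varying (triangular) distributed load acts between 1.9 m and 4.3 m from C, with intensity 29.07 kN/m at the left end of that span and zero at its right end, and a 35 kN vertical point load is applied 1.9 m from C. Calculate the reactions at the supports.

C_x = 0, C_y = 25.25 kN, D_y = 44.64 kN

Resultant of the triangular load: ½ × 29.07 × 2.4 = 34.884 kN, acting at 2.7 m from C (one-third of the span from the peak).
Moments about C: D_y·3.6 − (½·29.07·2.4)·2.7 − 35·1.9 = 0 → D_y = 160.6868/3.6 = 44.6352 ≈ 44.64 kN.
ΣF_y = 0: C_y + 44.6352 − ½·29.07·2.4 − 35 = 0 → C_y = 25.25 kN.
ΣF_x = 0: no horizontal applied forces, so C_x = 0.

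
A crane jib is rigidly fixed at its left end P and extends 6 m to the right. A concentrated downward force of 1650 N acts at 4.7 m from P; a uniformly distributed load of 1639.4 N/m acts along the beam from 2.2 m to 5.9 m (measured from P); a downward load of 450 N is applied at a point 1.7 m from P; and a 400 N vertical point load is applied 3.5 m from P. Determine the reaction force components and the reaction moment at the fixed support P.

P_x = 0, P_y = 8566 N, M_P = 34490 N·m

Resultant of the distributed load: 1639.4 × 3.7 = 6065.78 N at 4.05 m from P.
ΣF_x = 0: P_x = 0.
ΣF_y = 0: P_y − 1650 − 1639.4·3.7 − 450 − 400 = 0 → P_y = 8566 N.
ΣM about P: M_P − 1650·4.7 − (1639.4·3.7)·4.05 − 450·1.7 − 400·3.5 = 0 → M_P = 34490 N·m.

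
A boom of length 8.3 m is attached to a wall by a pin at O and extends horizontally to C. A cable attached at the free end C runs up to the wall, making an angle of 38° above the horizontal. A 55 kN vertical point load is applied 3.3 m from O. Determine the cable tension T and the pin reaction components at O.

T = 35.52 kN, O_x = 27.99 kN, O_y = 33.13 kN

ΣM about O: T·sin38°·8.3 − 55·3.3 = 0 → T = 181.5/(8.3·0.615661) = 35.5187 ≈ 35.52 kN.
ΣF_x = 0: O_x − T·cos38° = 0 → O_x = 35.5187 × 0.788011 = 27.99 kN.
ΣF_y = 0: O_y + T·sin38° − 55 = 0 → O_y = 55 − 35.5187 × 0.615661 = 33.13 kN.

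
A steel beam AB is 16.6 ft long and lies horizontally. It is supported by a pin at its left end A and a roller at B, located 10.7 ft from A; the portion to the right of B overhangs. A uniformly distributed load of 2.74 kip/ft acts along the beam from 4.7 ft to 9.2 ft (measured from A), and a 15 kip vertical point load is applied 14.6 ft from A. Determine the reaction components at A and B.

A_x = 0, A_y = -1.146 kip, B_y = 28.48 kip

Resultant of the distributed load: 2.74 × 4.5 = 12.33 kip at 6.95 ft from A.
ΣM about A: B_y·10.7 − (2.74·4.5)·6.95 − 15·14.6 = 0 → B_y = 304.6935/10.7 = 28.476 ≈ 28.48 kip.
ΣF_y = 0: A_y + 28.476 − 2.74·4.5 − 15 = 0 → A_y = -1.146 kip.
ΣF_x = 0: no horizontal applied forces, so A_x = 0.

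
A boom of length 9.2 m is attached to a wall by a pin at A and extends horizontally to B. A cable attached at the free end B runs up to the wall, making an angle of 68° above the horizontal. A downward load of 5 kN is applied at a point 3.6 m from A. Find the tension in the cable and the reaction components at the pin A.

ΣM about A: T·sin68°·9.2 − 5·3.6 = 0 → T = 18/(9.2·0.927184) = 2.11018 ≈ 2.110 kN.
ΣF_x = 0: A_x − T·cos68° = 0 → A_x = 2.11018 × 0.374607 = 0.7905 kN.
ΣF_y = 0: A_y + T·sin68° − 5 = 0 → A_y = 5 − 2.11018 × 0.927184 = 3.043 kN.

T = 2.110 kN, A_x = 0.7905 kN, A_y = 3.043 kN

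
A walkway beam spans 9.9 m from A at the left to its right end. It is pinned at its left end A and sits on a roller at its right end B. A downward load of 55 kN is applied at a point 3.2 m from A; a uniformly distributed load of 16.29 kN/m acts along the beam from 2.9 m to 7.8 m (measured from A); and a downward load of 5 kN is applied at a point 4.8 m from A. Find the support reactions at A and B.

Resultant of the distributed load: 16.29 × 4.9 = 79.821 kN at 5.35 m from A.
Taking moments about A: B_y·9.9 − 55·3.2 − (16.29·4.9)·5.35 − 5·4.8 = 0 → B_y = 627.04235/9.9 = 63.3376 ≈ 63.34 kN.
ΣF_y = 0: A_y + 63.3376 − 55 − 16.29·4.9 − 5 = 0 → A_y = 76.48 kN.
ΣF_x = 0: no horizontal applied forces, so A_x = 0.

A_x = 0, A_y = 76.48 kN, B_y = 63.34 kN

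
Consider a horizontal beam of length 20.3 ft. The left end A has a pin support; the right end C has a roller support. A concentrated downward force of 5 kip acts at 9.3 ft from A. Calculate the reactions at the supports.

ΣM about A: C_y·20.3 − 5·9.3 = 0 → C_y = 46.5/20.3 = 2.29064 ≈ 2.291 kip.
ΣF_y = 0: A_y + 2.29064 − 5 = 0 → A_y = 2.709 kip.
ΣF_x = 0: no horizontal applied forces, so A_x = 0.

A_x = 0, A_y = 2.709 kip, C_y = 2.291 kip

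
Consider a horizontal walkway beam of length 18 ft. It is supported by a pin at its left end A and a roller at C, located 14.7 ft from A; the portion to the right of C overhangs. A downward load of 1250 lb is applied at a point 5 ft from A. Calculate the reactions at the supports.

A_x = 0, A_y = 824.8 lb, C_y = 425.2 lb

Moments about A: C_y·14.7 − 1250·5 = 0 → C_y = 6250/14.7 = 425.17 ≈ 425.2 lb.
ΣF_y = 0: A_y + 425.17 − 1250 = 0 → A_y = 824.8 lb.
ΣF_x = 0: no horizontal applied forces, so A_x = 0.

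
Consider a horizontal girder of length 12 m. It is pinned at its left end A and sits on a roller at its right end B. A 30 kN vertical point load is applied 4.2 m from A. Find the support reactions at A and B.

A_x = 0, A_y = 19.50 kN, B_y = 10.50 kN

Taking moments about A: B_y·12 − 30·4.2 = 0 → B_y = 126/12 = 10.50 kN.
ΣF_y = 0: A_y + 10.5 − 30 = 0 → A_y = 19.50 kN.
ΣF_x = 0: no horizontal applied forces, so A_x = 0.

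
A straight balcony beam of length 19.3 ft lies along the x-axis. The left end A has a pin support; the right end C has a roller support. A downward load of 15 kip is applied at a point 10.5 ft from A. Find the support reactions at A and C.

A_x = 0, A_y = 6.839 kip, C_y = 8.161 kip

Taking moments about A: C_y·19.3 − 15·10.5 = 0 → C_y = 157.5/19.3 = 8.16062 ≈ 8.161 kip.
ΣF_y = 0: A_y + 8.16062 − 15 = 0 → A_y = 6.839 kip.
ΣF_x = 0: no horizontal applied forces, so A_x = 0.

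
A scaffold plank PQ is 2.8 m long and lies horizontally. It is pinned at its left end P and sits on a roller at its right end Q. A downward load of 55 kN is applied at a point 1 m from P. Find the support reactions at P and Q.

Moments about P: Q_y·2.8 − 55·1 = 0 → Q_y = 55/2.8 = 19.6429 ≈ 19.64 kN.
ΣF_y = 0: P_y + 19.6429 − 55 = 0 → P_y = 35.36 kN.
ΣF_x = 0: no horizontal applied forces, so P_x = 0.

P_x = 0, P_y = 35.36 kN, Q_y = 19.64 kN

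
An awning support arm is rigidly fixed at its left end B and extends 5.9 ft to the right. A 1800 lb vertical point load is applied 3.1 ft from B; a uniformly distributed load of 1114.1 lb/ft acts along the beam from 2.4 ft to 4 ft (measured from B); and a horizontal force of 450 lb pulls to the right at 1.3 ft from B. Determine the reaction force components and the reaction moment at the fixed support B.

B_x = -450.0 lb, B_y = 3583 lb, M_B = 11280 lb·ft

Resultant of the distributed load: 1114.1 × 1.6 = 1782.56 lb at 3.2 ft from B.
ΣF_x = 0: B_x + 450 = 0 → B_x = -450.0 lb.
ΣF_y = 0: B_y − 1800 − 1114.1·1.6 = 0 → B_y = 3583 lb.
ΣM about B: M_B − 1800·3.1 − (1114.1·1.6)·3.2 = 0 → M_B = 11280 lb·ft.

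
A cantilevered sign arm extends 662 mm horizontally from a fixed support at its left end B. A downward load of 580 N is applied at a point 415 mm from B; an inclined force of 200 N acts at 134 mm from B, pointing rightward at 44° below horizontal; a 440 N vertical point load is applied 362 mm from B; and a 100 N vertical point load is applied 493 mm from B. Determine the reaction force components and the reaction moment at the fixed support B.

ΣF_x = 0: B_x + 200·cos44° = 0 → B_x = -143.9 N.
ΣF_y = 0: B_y − 580 − 200·sin44° − 440 − 100 = 0 → B_y = 1259 N.
ΣM about B: M_B − 580·415 − 200·sin44°·134 − 440·362 − 100·493 = 0 → M_B = 467900 N·mm.

B_x = -143.9 N, B_y = 1259 N, M_B = 467900 N·mm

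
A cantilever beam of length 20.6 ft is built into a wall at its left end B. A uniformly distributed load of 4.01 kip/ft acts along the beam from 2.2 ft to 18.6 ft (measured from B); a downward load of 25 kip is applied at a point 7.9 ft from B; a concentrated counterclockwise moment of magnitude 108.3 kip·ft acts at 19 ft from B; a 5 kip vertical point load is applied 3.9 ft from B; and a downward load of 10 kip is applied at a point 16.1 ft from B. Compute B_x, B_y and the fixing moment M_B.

Resultant of the distributed load: 4.01 × 16.4 = 65.764 kip at 10.4 ft from B.
ΣF_x = 0: B_x = 0.
ΣF_y = 0: B_y − 4.01·16.4 − 25 − 5 − 10 = 0 → B_y = 105.8 kip.
ΣM about B: M_B − (4.01·16.4)·10.4 − 25·7.9 + 108.3 − 5·3.9 − 10·16.1 = 0 → M_B = 953.6 kip·ft.

B_x = 0, B_y = 105.8 kip, M_B = 953.6 kip·ft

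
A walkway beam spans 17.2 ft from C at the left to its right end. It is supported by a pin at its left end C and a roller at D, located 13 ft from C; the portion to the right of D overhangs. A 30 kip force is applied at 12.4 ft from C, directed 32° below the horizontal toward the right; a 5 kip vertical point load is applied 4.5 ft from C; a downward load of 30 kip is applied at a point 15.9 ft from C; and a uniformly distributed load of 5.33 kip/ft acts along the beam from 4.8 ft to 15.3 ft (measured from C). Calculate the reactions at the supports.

C_x = -25.44 kip, C_y = 10.01 kip, D_y = 96.85 kip

Resultant of the distributed load: 5.33 × 10.5 = 55.965 kip at 10.05 ft from C.
Taking moments about C: D_y·13 − 30·sin32°·12.4 − 5·4.5 − 30·15.9 − (5.33·10.5)·10.05 = 0 → D_y = 1259.08/13 = 96.8523 ≈ 96.85 kip.
ΣF_y = 0: C_y + 96.8523 − 30·sin32° − 5 − 30 − 5.33·10.5 = 0 → C_y = 10.01 kip.
ΣF_x = 0: C_x + 30·cos32° = 0 → C_x = -25.44 kip.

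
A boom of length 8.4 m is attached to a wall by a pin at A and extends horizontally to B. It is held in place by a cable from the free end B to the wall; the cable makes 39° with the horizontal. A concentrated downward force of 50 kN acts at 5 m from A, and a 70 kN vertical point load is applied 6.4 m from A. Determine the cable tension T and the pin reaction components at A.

T = 132.0 kN, A_x = 102.6 kN, A_y = 36.90 kN

ΣM about A: T·sin39°·8.4 − 50·5 − 70·6.4 = 0 → T = 698/(8.4·0.62932) = 132.04 ≈ 132.0 kN.
ΣF_x = 0: A_x − T·cos39° = 0 → A_x = 132.04 × 0.777146 = 102.6 kN.
ΣF_y = 0: A_y + T·sin39° − 50 − 70 = 0 → A_y = 120 − 132.04 × 0.62932 = 36.90 kN.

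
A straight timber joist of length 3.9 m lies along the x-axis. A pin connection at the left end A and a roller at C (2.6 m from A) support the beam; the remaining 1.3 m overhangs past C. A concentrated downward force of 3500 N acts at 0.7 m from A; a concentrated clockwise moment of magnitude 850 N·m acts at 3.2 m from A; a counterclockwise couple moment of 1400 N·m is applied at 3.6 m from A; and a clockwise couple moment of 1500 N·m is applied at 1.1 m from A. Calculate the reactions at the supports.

ΣM about A: C_y·2.6 − 3500·0.7 − 850 + 1400 − 1500 = 0 → C_y = 3400/2.6 = 1307.69 ≈ 1308 N.
ΣF_y = 0: A_y + 1307.69 − 3500 = 0 → A_y = 2192 N.
ΣF_x = 0: no horizontal applied forces, so A_x = 0.

A_x = 0, A_y = 2192 N, C_y = 1308 N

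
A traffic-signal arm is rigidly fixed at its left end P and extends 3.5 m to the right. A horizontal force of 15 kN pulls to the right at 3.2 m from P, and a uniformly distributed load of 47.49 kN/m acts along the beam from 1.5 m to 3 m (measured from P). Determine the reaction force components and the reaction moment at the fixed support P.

Resultant of the distributed load: 47.49 × 1.5 = 71.235 kN at 2.25 m from P.
ΣF_x = 0: P_x + 15 = 0 → P_x = -15.00 kN.
ΣF_y = 0: P_y − 47.49·1.5 = 0 → P_y = 71.23 kN.
ΣM about P: M_P − (47.49·1.5)·2.25 = 0 → M_P = 160.3 kN·m.

P_x = -15.00 kN, P_y = 71.23 kN, M_P = 160.3 kN·m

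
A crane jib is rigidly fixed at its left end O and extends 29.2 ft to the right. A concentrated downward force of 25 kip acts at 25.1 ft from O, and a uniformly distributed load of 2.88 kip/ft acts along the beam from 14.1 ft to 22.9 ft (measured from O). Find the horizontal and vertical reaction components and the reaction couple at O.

Resultant of the distributed load: 2.88 × 8.8 = 25.344 kip at 18.5 ft from O.
ΣF_x = 0: O_x = 0.
ΣF_y = 0: O_y − 25 − 2.88·8.8 = 0 → O_y = 50.34 kip.
ΣM about O: M_O − 25·25.1 − (2.88·8.8)·18.5 = 0 → M_O = 1096 kip·ft.

O_x = 0, O_y = 50.34 kip, M_O = 1096 kip·ft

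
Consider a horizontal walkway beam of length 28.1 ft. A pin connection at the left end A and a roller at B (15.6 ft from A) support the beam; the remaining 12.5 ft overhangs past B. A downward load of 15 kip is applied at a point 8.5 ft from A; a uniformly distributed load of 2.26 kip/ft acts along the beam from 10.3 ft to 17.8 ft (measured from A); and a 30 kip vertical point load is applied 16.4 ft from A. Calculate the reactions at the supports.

Resultant of the distributed load: 2.26 × 7.5 = 16.95 kip at 14.05 ft from A.
Taking moments about A: B_y·15.6 − 15·8.5 − (2.26·7.5)·14.05 − 30·16.4 = 0 → B_y = 857.6475/15.6 = 54.9774 ≈ 54.98 kip.
ΣF_y = 0: A_y + 54.9774 − 15 − 2.26·7.5 − 30 = 0 → A_y = 6.973 kip.
ΣF_x = 0: no horizontal applied forces, so A_x = 0.

A_x = 0, A_y = 6.973 kip, B_y = 54.98 kip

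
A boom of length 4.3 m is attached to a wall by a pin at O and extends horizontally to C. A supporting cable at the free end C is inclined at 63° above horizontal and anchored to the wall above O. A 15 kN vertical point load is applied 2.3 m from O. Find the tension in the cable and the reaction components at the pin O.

T = 9.005 kN, O_x = 4.088 kN, O_y = 6.977 kN

ΣM about O: T·sin63°·4.3 − 15·2.3 = 0 → T = 34.5/(4.3·0.891007) = 9.00471 ≈ 9.005 kN.
ΣF_x = 0: O_x − T·cos63° = 0 → O_x = 9.00471 × 0.45399 = 4.088 kN.
ΣF_y = 0: O_y + T·sin63° − 15 = 0 → O_y = 15 − 9.00471 × 0.891007 = 6.977 kN.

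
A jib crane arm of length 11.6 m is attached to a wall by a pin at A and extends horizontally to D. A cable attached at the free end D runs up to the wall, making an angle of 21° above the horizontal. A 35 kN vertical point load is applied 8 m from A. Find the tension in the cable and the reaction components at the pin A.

ΣM about A: T·sin21°·11.6 − 35·8 = 0 → T = 280/(11.6·0.358368) = 67.3552 ≈ 67.36 kN.
ΣF_x = 0: A_x − T·cos21° = 0 → A_x = 67.3552 × 0.93358 = 62.88 kN.
ΣF_y = 0: A_y + T·sin21° − 35 = 0 → A_y = 35 − 67.3552 × 0.358368 = 10.86 kN.

T = 67.36 kN, A_x = 62.88 kN, A_y = 10.86 kN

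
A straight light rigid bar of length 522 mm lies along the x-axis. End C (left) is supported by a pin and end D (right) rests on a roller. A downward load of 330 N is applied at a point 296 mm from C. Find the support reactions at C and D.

C_x = 0, C_y = 142.9 N, D_y = 187.1 N

Moments about C: D_y·522 − 330·296 = 0 → D_y = 97680/522 = 187.126 ≈ 187.1 N.
ΣF_y = 0: C_y + 187.126 − 330 = 0 → C_y = 142.9 N.
ΣF_x = 0: no horizontal applied forces, so C_x = 0.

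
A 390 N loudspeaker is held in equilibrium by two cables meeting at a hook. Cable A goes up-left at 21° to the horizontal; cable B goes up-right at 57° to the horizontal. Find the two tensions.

T_A = 217.2 N, T_B = 372.2 N

ΣF_x = 0: −T_A·cos21° + T_B·cos57° = 0 → T_B = 1.71413·T_A.
ΣF_y = 0: T_A·sin21° + T_B·sin57° = 390.
Substitute: T_A·(0.358368 + 1.71413·0.838671) = 390 → T_A = 217.154 ≈ 217.2 N.
Then T_B = 1.71413 × 217.154 = 372.2 N.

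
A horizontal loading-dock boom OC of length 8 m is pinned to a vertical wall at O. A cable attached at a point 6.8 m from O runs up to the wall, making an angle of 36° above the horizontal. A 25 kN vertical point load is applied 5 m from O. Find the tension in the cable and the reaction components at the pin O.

ΣM about O: T·sin36°·6.8 − 25·5 = 0 → T = 125/(6.8·0.587785) = 31.2739 ≈ 31.27 kN.
ΣF_x = 0: O_x − T·cos36° = 0 → O_x = 31.2739 × 0.809017 = 25.30 kN.
ΣF_y = 0: O_y + T·sin36° − 25 = 0 → O_y = 25 − 31.2739 × 0.587785 = 6.618 kN.

T = 31.27 kN, O_x = 25.30 kN, O_y = 6.618 kN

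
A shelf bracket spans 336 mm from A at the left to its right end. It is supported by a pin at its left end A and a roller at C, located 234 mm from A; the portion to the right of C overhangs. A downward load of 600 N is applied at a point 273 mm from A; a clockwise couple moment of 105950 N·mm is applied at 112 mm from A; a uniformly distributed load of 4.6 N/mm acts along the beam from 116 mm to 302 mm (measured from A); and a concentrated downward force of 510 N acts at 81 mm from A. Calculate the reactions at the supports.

A_x = 0, A_y = -127.9 N, C_y = 2094 N

Resultant of the distributed load: 4.6 × 186 = 855.6 N at 209 mm from A.
Taking moments about A: C_y·234 − 600·273 − 105950 − (4.6·186)·209 − 510·81 = 0 → C_y = 489880.4/234 = 2093.51 ≈ 2094 N.
ΣF_y = 0: A_y + 2093.51 − 600 − 4.6·186 − 510 = 0 → A_y = -127.9 N.
ΣF_x = 0: no horizontal applied forces, so A_x = 0.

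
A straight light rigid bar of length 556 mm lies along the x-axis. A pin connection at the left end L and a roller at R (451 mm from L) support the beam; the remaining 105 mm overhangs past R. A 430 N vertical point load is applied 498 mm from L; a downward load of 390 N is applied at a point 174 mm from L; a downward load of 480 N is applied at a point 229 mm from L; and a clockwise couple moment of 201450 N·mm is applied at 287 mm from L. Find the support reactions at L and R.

ΣM about L: R_y·451 − 430·498 − 390·174 − 480·229 − 201450 = 0 → R_y = 593370/451 = 1315.68 ≈ 1316 N.
ΣF_y = 0: L_y + 1315.68 − 430 − 390 − 480 = 0 → L_y = -15.68 N.
ΣF_x = 0: no horizontal applied forces, so L_x = 0.

L_x = 0, L_y = -15.68 N, R_y = 1316 N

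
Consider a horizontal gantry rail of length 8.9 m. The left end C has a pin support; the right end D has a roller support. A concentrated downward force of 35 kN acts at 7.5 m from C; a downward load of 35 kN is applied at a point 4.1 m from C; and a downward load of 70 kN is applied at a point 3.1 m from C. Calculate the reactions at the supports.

Taking moments about C: D_y·8.9 − 35·7.5 − 35·4.1 − 70·3.1 = 0 → D_y = 623/8.9 = 70.00 kN.
ΣF_y = 0: C_y + 70 − 35 − 35 − 70 = 0 → C_y = 70.00 kN.
ΣF_x = 0: no horizontal applied forces, so C_x = 0.

C_x = 0, C_y = 70.00 kN, D_y = 70.00 kN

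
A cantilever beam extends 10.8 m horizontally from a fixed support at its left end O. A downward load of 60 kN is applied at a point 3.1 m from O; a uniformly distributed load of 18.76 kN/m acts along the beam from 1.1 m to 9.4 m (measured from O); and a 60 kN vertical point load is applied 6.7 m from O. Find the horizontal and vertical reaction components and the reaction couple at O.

O_x = 0, O_y = 275.7 kN, M_O = 1405 kN·m

Resultant of the distributed load: 18.76 × 8.3 = 155.708 kN at 5.25 m from O.
ΣF_x = 0: O_x = 0.
ΣF_y = 0: O_y − 60 − 18.76·8.3 − 60 = 0 → O_y = 275.7 kN.
ΣM about O: M_O − 60·3.1 − (18.76·8.3)·5.25 − 60·6.7 = 0 → M_O = 1405 kN·m.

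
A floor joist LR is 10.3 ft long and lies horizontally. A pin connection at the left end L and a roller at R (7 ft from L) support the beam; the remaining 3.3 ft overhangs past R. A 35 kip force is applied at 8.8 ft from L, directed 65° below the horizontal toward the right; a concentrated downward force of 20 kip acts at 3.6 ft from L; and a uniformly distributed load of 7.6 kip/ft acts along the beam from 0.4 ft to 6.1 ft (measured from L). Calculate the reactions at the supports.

Resultant of the distributed load: 7.6 × 5.7 = 43.32 kip at 3.25 ft from L.
Taking moments about L: R_y·7 − 35·sin65°·8.8 − 20·3.6 − (7.6·5.7)·3.25 = 0 → R_y = 491.933/7 = 70.2761 ≈ 70.28 kip.
ΣF_y = 0: L_y + 70.2761 − 35·sin65° − 20 − 7.6·5.7 = 0 → L_y = 24.76 kip.
ΣF_x = 0: L_x + 35·cos65° = 0 → L_x = -14.79 kip.

L_x = -14.79 kip, L_y = 24.76 kip, R_y = 70.28 kip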